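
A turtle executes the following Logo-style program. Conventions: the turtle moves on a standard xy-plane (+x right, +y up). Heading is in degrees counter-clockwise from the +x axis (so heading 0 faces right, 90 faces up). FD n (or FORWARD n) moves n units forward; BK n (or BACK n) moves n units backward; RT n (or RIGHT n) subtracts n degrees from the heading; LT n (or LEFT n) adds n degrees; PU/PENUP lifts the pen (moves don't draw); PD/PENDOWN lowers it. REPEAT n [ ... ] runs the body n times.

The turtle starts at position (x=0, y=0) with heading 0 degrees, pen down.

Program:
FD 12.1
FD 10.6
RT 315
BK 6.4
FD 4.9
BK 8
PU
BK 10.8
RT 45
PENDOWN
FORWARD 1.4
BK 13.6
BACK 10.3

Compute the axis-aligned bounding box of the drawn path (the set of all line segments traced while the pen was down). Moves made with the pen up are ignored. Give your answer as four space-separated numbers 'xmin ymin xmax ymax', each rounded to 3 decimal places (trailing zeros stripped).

Executing turtle program step by step:
Start: pos=(0,0), heading=0, pen down
FD 12.1: (0,0) -> (12.1,0) [heading=0, draw]
FD 10.6: (12.1,0) -> (22.7,0) [heading=0, draw]
RT 315: heading 0 -> 45
BK 6.4: (22.7,0) -> (18.175,-4.525) [heading=45, draw]
FD 4.9: (18.175,-4.525) -> (21.639,-1.061) [heading=45, draw]
BK 8: (21.639,-1.061) -> (15.982,-6.718) [heading=45, draw]
PU: pen up
BK 10.8: (15.982,-6.718) -> (8.346,-14.354) [heading=45, move]
RT 45: heading 45 -> 0
PD: pen down
FD 1.4: (8.346,-14.354) -> (9.746,-14.354) [heading=0, draw]
BK 13.6: (9.746,-14.354) -> (-3.854,-14.354) [heading=0, draw]
BK 10.3: (-3.854,-14.354) -> (-14.154,-14.354) [heading=0, draw]
Final: pos=(-14.154,-14.354), heading=0, 8 segment(s) drawn

Segment endpoints: x in {-14.154, -3.854, 0, 8.346, 9.746, 12.1, 15.982, 18.175, 21.639, 22.7}, y in {-14.354, -14.354, -14.354, -6.718, -4.525, -1.061, 0}
xmin=-14.154, ymin=-14.354, xmax=22.7, ymax=0

Answer: -14.154 -14.354 22.7 0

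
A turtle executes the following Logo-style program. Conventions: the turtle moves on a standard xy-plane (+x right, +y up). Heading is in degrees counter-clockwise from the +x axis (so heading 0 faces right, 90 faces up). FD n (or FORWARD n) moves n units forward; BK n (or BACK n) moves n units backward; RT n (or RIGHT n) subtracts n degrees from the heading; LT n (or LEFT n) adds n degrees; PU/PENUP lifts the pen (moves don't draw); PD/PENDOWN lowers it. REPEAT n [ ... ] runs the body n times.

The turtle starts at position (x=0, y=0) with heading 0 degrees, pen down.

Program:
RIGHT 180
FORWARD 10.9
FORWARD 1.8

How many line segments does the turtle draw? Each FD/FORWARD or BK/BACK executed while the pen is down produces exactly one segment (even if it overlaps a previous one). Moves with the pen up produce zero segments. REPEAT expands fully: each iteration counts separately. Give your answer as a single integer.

Answer: 2

Derivation:
Executing turtle program step by step:
Start: pos=(0,0), heading=0, pen down
RT 180: heading 0 -> 180
FD 10.9: (0,0) -> (-10.9,0) [heading=180, draw]
FD 1.8: (-10.9,0) -> (-12.7,0) [heading=180, draw]
Final: pos=(-12.7,0), heading=180, 2 segment(s) drawn
Segments drawn: 2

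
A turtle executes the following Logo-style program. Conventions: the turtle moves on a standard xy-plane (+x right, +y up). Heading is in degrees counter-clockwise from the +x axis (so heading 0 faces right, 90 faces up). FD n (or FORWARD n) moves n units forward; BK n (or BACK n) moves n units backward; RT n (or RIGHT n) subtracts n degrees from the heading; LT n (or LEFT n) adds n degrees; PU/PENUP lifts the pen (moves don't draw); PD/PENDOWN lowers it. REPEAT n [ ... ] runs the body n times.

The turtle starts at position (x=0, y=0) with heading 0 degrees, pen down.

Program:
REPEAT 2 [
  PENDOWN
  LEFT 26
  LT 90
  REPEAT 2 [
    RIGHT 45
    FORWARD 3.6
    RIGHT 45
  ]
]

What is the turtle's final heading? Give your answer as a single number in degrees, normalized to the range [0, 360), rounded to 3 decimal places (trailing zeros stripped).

Executing turtle program step by step:
Start: pos=(0,0), heading=0, pen down
REPEAT 2 [
  -- iteration 1/2 --
  PD: pen down
  LT 26: heading 0 -> 26
  LT 90: heading 26 -> 116
  REPEAT 2 [
    -- iteration 1/2 --
    RT 45: heading 116 -> 71
    FD 3.6: (0,0) -> (1.172,3.404) [heading=71, draw]
    RT 45: heading 71 -> 26
    -- iteration 2/2 --
    RT 45: heading 26 -> 341
    FD 3.6: (1.172,3.404) -> (4.576,2.232) [heading=341, draw]
    RT 45: heading 341 -> 296
  ]
  -- iteration 2/2 --
  PD: pen down
  LT 26: heading 296 -> 322
  LT 90: heading 322 -> 52
  REPEAT 2 [
    -- iteration 1/2 --
    RT 45: heading 52 -> 7
    FD 3.6: (4.576,2.232) -> (8.149,2.671) [heading=7, draw]
    RT 45: heading 7 -> 322
    -- iteration 2/2 --
    RT 45: heading 322 -> 277
    FD 3.6: (8.149,2.671) -> (8.588,-0.903) [heading=277, draw]
    RT 45: heading 277 -> 232
  ]
]
Final: pos=(8.588,-0.903), heading=232, 4 segment(s) drawn

Answer: 232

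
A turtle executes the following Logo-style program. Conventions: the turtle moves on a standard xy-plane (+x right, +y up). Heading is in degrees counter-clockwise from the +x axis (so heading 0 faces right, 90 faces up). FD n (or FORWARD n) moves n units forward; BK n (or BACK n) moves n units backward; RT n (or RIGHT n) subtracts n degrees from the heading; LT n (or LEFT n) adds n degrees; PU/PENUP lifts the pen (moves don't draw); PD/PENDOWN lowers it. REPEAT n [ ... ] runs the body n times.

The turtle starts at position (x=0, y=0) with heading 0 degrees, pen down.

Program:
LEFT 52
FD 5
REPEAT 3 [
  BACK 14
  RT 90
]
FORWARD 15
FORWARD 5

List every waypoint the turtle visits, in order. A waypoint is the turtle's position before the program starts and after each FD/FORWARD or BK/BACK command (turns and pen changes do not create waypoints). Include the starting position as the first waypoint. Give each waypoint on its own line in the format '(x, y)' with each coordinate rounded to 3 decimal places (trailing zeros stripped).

Executing turtle program step by step:
Start: pos=(0,0), heading=0, pen down
LT 52: heading 0 -> 52
FD 5: (0,0) -> (3.078,3.94) [heading=52, draw]
REPEAT 3 [
  -- iteration 1/3 --
  BK 14: (3.078,3.94) -> (-5.541,-7.092) [heading=52, draw]
  RT 90: heading 52 -> 322
  -- iteration 2/3 --
  BK 14: (-5.541,-7.092) -> (-16.573,1.527) [heading=322, draw]
  RT 90: heading 322 -> 232
  -- iteration 3/3 --
  BK 14: (-16.573,1.527) -> (-7.954,12.559) [heading=232, draw]
  RT 90: heading 232 -> 142
]
FD 15: (-7.954,12.559) -> (-19.774,21.794) [heading=142, draw]
FD 5: (-19.774,21.794) -> (-23.714,24.873) [heading=142, draw]
Final: pos=(-23.714,24.873), heading=142, 6 segment(s) drawn
Waypoints (7 total):
(0, 0)
(3.078, 3.94)
(-5.541, -7.092)
(-16.573, 1.527)
(-7.954, 12.559)
(-19.774, 21.794)
(-23.714, 24.873)

Answer: (0, 0)
(3.078, 3.94)
(-5.541, -7.092)
(-16.573, 1.527)
(-7.954, 12.559)
(-19.774, 21.794)
(-23.714, 24.873)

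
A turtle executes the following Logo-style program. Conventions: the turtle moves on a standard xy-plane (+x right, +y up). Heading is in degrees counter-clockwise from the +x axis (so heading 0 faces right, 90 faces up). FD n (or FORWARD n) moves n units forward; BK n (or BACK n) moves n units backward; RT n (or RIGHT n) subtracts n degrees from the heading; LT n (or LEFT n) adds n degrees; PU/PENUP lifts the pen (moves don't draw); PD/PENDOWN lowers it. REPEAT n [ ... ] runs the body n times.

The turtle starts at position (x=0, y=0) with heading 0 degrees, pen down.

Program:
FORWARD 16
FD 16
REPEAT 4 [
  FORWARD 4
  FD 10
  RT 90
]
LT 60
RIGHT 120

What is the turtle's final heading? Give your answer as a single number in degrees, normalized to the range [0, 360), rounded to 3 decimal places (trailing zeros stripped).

Executing turtle program step by step:
Start: pos=(0,0), heading=0, pen down
FD 16: (0,0) -> (16,0) [heading=0, draw]
FD 16: (16,0) -> (32,0) [heading=0, draw]
REPEAT 4 [
  -- iteration 1/4 --
  FD 4: (32,0) -> (36,0) [heading=0, draw]
  FD 10: (36,0) -> (46,0) [heading=0, draw]
  RT 90: heading 0 -> 270
  -- iteration 2/4 --
  FD 4: (46,0) -> (46,-4) [heading=270, draw]
  FD 10: (46,-4) -> (46,-14) [heading=270, draw]
  RT 90: heading 270 -> 180
  -- iteration 3/4 --
  FD 4: (46,-14) -> (42,-14) [heading=180, draw]
  FD 10: (42,-14) -> (32,-14) [heading=180, draw]
  RT 90: heading 180 -> 90
  -- iteration 4/4 --
  FD 4: (32,-14) -> (32,-10) [heading=90, draw]
  FD 10: (32,-10) -> (32,0) [heading=90, draw]
  RT 90: heading 90 -> 0
]
LT 60: heading 0 -> 60
RT 120: heading 60 -> 300
Final: pos=(32,0), heading=300, 10 segment(s) drawn

Answer: 300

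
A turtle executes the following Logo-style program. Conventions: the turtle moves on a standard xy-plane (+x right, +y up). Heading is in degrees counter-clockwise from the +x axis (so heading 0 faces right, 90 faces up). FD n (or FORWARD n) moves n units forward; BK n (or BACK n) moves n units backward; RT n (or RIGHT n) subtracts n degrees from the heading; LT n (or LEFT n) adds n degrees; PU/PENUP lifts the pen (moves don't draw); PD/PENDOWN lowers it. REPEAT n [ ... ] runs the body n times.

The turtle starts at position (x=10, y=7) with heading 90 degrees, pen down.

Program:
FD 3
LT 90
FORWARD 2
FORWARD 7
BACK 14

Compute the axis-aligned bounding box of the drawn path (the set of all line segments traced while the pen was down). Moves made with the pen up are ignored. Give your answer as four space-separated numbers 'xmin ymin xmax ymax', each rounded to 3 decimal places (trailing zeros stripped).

Executing turtle program step by step:
Start: pos=(10,7), heading=90, pen down
FD 3: (10,7) -> (10,10) [heading=90, draw]
LT 90: heading 90 -> 180
FD 2: (10,10) -> (8,10) [heading=180, draw]
FD 7: (8,10) -> (1,10) [heading=180, draw]
BK 14: (1,10) -> (15,10) [heading=180, draw]
Final: pos=(15,10), heading=180, 4 segment(s) drawn

Segment endpoints: x in {1, 8, 10, 15}, y in {7, 10, 10}
xmin=1, ymin=7, xmax=15, ymax=10

Answer: 1 7 15 10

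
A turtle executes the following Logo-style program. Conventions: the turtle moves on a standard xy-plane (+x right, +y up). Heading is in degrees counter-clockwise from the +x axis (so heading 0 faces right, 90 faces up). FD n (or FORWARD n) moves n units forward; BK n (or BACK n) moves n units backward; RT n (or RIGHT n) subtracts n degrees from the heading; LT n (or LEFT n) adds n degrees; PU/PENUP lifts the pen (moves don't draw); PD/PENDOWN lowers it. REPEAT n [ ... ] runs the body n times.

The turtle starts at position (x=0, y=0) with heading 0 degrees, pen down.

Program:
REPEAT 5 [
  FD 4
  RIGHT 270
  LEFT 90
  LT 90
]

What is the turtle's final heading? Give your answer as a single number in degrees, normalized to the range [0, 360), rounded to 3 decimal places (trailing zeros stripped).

Answer: 270

Derivation:
Executing turtle program step by step:
Start: pos=(0,0), heading=0, pen down
REPEAT 5 [
  -- iteration 1/5 --
  FD 4: (0,0) -> (4,0) [heading=0, draw]
  RT 270: heading 0 -> 90
  LT 90: heading 90 -> 180
  LT 90: heading 180 -> 270
  -- iteration 2/5 --
  FD 4: (4,0) -> (4,-4) [heading=270, draw]
  RT 270: heading 270 -> 0
  LT 90: heading 0 -> 90
  LT 90: heading 90 -> 180
  -- iteration 3/5 --
  FD 4: (4,-4) -> (0,-4) [heading=180, draw]
  RT 270: heading 180 -> 270
  LT 90: heading 270 -> 0
  LT 90: heading 0 -> 90
  -- iteration 4/5 --
  FD 4: (0,-4) -> (0,0) [heading=90, draw]
  RT 270: heading 90 -> 180
  LT 90: heading 180 -> 270
  LT 90: heading 270 -> 0
  -- iteration 5/5 --
  FD 4: (0,0) -> (4,0) [heading=0, draw]
  RT 270: heading 0 -> 90
  LT 90: heading 90 -> 180
  LT 90: heading 180 -> 270
]
Final: pos=(4,0), heading=270, 5 segment(s) drawn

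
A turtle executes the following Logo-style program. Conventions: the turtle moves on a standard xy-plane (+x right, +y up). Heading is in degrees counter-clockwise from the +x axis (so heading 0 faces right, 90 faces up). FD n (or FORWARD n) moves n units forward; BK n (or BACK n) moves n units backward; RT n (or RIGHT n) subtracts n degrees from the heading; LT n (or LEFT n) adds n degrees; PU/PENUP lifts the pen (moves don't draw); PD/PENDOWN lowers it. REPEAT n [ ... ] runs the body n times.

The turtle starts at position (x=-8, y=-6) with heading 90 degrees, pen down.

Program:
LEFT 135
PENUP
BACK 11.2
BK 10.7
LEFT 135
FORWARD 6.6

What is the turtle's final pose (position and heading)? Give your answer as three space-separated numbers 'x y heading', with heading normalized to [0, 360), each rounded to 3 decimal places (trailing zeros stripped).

Executing turtle program step by step:
Start: pos=(-8,-6), heading=90, pen down
LT 135: heading 90 -> 225
PU: pen up
BK 11.2: (-8,-6) -> (-0.08,1.92) [heading=225, move]
BK 10.7: (-0.08,1.92) -> (7.486,9.486) [heading=225, move]
LT 135: heading 225 -> 0
FD 6.6: (7.486,9.486) -> (14.086,9.486) [heading=0, move]
Final: pos=(14.086,9.486), heading=0, 0 segment(s) drawn

Answer: 14.086 9.486 0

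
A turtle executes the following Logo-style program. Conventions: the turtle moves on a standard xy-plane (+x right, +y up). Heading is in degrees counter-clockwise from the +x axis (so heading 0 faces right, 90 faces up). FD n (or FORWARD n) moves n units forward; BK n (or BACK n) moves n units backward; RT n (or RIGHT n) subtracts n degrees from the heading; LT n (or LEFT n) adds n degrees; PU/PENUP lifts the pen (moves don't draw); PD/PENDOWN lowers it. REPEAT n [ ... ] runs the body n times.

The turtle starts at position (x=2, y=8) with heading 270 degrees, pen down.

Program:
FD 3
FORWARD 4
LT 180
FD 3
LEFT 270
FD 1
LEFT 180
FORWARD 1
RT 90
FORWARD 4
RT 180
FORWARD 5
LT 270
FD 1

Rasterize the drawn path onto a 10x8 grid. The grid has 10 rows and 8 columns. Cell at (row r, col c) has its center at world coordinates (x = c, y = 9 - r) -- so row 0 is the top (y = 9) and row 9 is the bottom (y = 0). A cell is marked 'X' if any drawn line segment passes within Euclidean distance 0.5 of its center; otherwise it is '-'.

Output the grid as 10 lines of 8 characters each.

Segment 0: (2,8) -> (2,5)
Segment 1: (2,5) -> (2,1)
Segment 2: (2,1) -> (2,4)
Segment 3: (2,4) -> (3,4)
Segment 4: (3,4) -> (2,4)
Segment 5: (2,4) -> (2,8)
Segment 6: (2,8) -> (2,3)
Segment 7: (2,3) -> (1,3)

Answer: --------
--X-----
--X-----
--X-----
--X-----
--XX----
-XX-----
--X-----
--X-----
--------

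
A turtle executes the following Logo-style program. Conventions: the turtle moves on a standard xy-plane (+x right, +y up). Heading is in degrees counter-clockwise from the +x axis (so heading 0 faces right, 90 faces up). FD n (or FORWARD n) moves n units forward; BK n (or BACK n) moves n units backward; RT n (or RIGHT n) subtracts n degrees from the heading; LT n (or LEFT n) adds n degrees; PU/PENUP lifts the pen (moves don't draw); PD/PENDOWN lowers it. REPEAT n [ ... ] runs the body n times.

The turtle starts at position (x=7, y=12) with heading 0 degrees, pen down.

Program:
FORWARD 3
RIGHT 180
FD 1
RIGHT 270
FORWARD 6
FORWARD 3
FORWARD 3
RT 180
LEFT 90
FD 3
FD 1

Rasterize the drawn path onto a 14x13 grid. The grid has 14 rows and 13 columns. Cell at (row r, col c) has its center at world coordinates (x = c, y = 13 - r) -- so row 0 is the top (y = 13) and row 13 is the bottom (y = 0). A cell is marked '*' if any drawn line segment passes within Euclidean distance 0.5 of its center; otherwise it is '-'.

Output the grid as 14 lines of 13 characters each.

Segment 0: (7,12) -> (10,12)
Segment 1: (10,12) -> (9,12)
Segment 2: (9,12) -> (9,6)
Segment 3: (9,6) -> (9,3)
Segment 4: (9,3) -> (9,0)
Segment 5: (9,0) -> (6,-0)
Segment 6: (6,-0) -> (5,-0)

Answer: -------------
-------****--
---------*---
---------*---
---------*---
---------*---
---------*---
---------*---
---------*---
---------*---
---------*---
---------*---
---------*---
-----*****---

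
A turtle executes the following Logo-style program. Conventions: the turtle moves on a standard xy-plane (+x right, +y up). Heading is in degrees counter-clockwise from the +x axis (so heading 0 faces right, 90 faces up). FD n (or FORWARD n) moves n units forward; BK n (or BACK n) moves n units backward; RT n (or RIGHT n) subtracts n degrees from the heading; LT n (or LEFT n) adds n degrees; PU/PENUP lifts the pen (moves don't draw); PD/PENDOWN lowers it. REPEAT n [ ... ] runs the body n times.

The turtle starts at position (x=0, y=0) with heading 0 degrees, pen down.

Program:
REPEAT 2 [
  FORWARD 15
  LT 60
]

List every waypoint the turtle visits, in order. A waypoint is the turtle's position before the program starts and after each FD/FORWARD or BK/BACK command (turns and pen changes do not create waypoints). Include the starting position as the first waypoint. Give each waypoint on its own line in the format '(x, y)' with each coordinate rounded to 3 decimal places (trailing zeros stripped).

Executing turtle program step by step:
Start: pos=(0,0), heading=0, pen down
REPEAT 2 [
  -- iteration 1/2 --
  FD 15: (0,0) -> (15,0) [heading=0, draw]
  LT 60: heading 0 -> 60
  -- iteration 2/2 --
  FD 15: (15,0) -> (22.5,12.99) [heading=60, draw]
  LT 60: heading 60 -> 120
]
Final: pos=(22.5,12.99), heading=120, 2 segment(s) drawn
Waypoints (3 total):
(0, 0)
(15, 0)
(22.5, 12.99)

Answer: (0, 0)
(15, 0)
(22.5, 12.99)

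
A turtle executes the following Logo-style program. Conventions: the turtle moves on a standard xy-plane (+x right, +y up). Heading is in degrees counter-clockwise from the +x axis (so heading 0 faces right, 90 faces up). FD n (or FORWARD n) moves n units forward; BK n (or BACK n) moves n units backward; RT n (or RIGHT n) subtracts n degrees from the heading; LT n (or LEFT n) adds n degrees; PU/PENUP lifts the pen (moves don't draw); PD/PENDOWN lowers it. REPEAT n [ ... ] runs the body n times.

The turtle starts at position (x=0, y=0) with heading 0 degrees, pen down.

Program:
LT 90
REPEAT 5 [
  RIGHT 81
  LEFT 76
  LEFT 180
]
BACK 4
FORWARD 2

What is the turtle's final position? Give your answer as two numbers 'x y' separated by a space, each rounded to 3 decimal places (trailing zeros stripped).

Executing turtle program step by step:
Start: pos=(0,0), heading=0, pen down
LT 90: heading 0 -> 90
REPEAT 5 [
  -- iteration 1/5 --
  RT 81: heading 90 -> 9
  LT 76: heading 9 -> 85
  LT 180: heading 85 -> 265
  -- iteration 2/5 --
  RT 81: heading 265 -> 184
  LT 76: heading 184 -> 260
  LT 180: heading 260 -> 80
  -- iteration 3/5 --
  RT 81: heading 80 -> 359
  LT 76: heading 359 -> 75
  LT 180: heading 75 -> 255
  -- iteration 4/5 --
  RT 81: heading 255 -> 174
  LT 76: heading 174 -> 250
  LT 180: heading 250 -> 70
  -- iteration 5/5 --
  RT 81: heading 70 -> 349
  LT 76: heading 349 -> 65
  LT 180: heading 65 -> 245
]
BK 4: (0,0) -> (1.69,3.625) [heading=245, draw]
FD 2: (1.69,3.625) -> (0.845,1.813) [heading=245, draw]
Final: pos=(0.845,1.813), heading=245, 2 segment(s) drawn

Answer: 0.845 1.813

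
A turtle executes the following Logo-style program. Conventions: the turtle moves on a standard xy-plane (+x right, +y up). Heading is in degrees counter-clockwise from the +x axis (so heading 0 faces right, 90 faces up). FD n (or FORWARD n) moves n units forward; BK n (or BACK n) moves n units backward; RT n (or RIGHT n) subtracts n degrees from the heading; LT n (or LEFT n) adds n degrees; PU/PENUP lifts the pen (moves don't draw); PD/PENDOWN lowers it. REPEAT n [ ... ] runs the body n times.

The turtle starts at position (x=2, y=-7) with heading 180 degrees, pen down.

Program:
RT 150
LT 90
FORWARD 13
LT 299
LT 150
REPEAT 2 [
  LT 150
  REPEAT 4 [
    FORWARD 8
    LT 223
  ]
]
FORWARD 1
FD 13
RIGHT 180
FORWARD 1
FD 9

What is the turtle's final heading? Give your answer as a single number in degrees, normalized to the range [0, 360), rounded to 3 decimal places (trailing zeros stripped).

Executing turtle program step by step:
Start: pos=(2,-7), heading=180, pen down
RT 150: heading 180 -> 30
LT 90: heading 30 -> 120
FD 13: (2,-7) -> (-4.5,4.258) [heading=120, draw]
LT 299: heading 120 -> 59
LT 150: heading 59 -> 209
REPEAT 2 [
  -- iteration 1/2 --
  LT 150: heading 209 -> 359
  REPEAT 4 [
    -- iteration 1/4 --
    FD 8: (-4.5,4.258) -> (3.499,4.119) [heading=359, draw]
    LT 223: heading 359 -> 222
    -- iteration 2/4 --
    FD 8: (3.499,4.119) -> (-2.446,-1.234) [heading=222, draw]
    LT 223: heading 222 -> 85
    -- iteration 3/4 --
    FD 8: (-2.446,-1.234) -> (-1.749,6.735) [heading=85, draw]
    LT 223: heading 85 -> 308
    -- iteration 4/4 --
    FD 8: (-1.749,6.735) -> (3.176,0.431) [heading=308, draw]
    LT 223: heading 308 -> 171
  ]
  -- iteration 2/2 --
  LT 150: heading 171 -> 321
  REPEAT 4 [
    -- iteration 1/4 --
    FD 8: (3.176,0.431) -> (9.393,-4.603) [heading=321, draw]
    LT 223: heading 321 -> 184
    -- iteration 2/4 --
    FD 8: (9.393,-4.603) -> (1.413,-5.161) [heading=184, draw]
    LT 223: heading 184 -> 47
    -- iteration 3/4 --
    FD 8: (1.413,-5.161) -> (6.869,0.689) [heading=47, draw]
    LT 223: heading 47 -> 270
    -- iteration 4/4 --
    FD 8: (6.869,0.689) -> (6.869,-7.311) [heading=270, draw]
    LT 223: heading 270 -> 133
  ]
]
FD 1: (6.869,-7.311) -> (6.187,-6.579) [heading=133, draw]
FD 13: (6.187,-6.579) -> (-2.679,2.928) [heading=133, draw]
RT 180: heading 133 -> 313
FD 1: (-2.679,2.928) -> (-1.997,2.197) [heading=313, draw]
FD 9: (-1.997,2.197) -> (4.141,-4.385) [heading=313, draw]
Final: pos=(4.141,-4.385), heading=313, 13 segment(s) drawn

Answer: 313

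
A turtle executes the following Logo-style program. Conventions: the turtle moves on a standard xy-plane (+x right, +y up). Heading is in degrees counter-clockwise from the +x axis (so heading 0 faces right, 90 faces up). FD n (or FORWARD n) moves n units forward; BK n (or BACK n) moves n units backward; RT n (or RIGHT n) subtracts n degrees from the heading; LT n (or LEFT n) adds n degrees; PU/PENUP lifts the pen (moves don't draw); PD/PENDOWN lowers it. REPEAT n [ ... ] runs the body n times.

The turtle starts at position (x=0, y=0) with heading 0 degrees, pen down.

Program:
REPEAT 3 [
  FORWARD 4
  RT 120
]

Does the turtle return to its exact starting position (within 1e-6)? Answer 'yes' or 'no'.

Answer: yes

Derivation:
Executing turtle program step by step:
Start: pos=(0,0), heading=0, pen down
REPEAT 3 [
  -- iteration 1/3 --
  FD 4: (0,0) -> (4,0) [heading=0, draw]
  RT 120: heading 0 -> 240
  -- iteration 2/3 --
  FD 4: (4,0) -> (2,-3.464) [heading=240, draw]
  RT 120: heading 240 -> 120
  -- iteration 3/3 --
  FD 4: (2,-3.464) -> (0,0) [heading=120, draw]
  RT 120: heading 120 -> 0
]
Final: pos=(0,0), heading=0, 3 segment(s) drawn

Start position: (0, 0)
Final position: (0, 0)
Distance = 0; < 1e-6 -> CLOSED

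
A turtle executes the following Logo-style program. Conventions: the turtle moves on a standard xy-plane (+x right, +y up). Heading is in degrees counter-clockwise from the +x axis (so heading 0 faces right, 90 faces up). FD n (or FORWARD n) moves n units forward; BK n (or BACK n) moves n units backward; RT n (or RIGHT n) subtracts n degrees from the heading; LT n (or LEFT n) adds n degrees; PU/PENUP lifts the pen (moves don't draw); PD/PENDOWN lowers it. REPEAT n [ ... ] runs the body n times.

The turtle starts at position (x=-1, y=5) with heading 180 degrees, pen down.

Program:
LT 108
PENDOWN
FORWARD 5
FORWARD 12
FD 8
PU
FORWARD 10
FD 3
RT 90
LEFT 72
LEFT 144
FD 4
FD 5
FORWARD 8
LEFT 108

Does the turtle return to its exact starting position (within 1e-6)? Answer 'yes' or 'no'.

Executing turtle program step by step:
Start: pos=(-1,5), heading=180, pen down
LT 108: heading 180 -> 288
PD: pen down
FD 5: (-1,5) -> (0.545,0.245) [heading=288, draw]
FD 12: (0.545,0.245) -> (4.253,-11.168) [heading=288, draw]
FD 8: (4.253,-11.168) -> (6.725,-18.776) [heading=288, draw]
PU: pen up
FD 10: (6.725,-18.776) -> (9.816,-28.287) [heading=288, move]
FD 3: (9.816,-28.287) -> (10.743,-31.14) [heading=288, move]
RT 90: heading 288 -> 198
LT 72: heading 198 -> 270
LT 144: heading 270 -> 54
FD 4: (10.743,-31.14) -> (13.094,-27.904) [heading=54, move]
FD 5: (13.094,-27.904) -> (16.033,-23.859) [heading=54, move]
FD 8: (16.033,-23.859) -> (20.735,-17.387) [heading=54, move]
LT 108: heading 54 -> 162
Final: pos=(20.735,-17.387), heading=162, 3 segment(s) drawn

Start position: (-1, 5)
Final position: (20.735, -17.387)
Distance = 31.202; >= 1e-6 -> NOT closed

Answer: no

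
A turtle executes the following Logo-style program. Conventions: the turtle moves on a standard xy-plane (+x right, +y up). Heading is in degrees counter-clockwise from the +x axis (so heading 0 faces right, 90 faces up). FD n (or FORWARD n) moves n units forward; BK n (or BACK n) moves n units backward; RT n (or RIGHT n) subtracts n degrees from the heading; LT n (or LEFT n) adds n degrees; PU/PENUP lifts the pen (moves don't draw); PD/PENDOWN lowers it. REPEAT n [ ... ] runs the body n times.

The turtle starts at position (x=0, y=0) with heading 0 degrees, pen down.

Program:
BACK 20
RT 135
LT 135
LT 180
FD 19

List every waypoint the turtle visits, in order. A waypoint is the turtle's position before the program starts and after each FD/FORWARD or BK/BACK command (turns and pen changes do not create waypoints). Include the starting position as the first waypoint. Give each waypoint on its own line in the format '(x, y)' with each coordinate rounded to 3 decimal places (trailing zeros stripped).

Answer: (0, 0)
(-20, 0)
(-39, 0)

Derivation:
Executing turtle program step by step:
Start: pos=(0,0), heading=0, pen down
BK 20: (0,0) -> (-20,0) [heading=0, draw]
RT 135: heading 0 -> 225
LT 135: heading 225 -> 0
LT 180: heading 0 -> 180
FD 19: (-20,0) -> (-39,0) [heading=180, draw]
Final: pos=(-39,0), heading=180, 2 segment(s) drawn
Waypoints (3 total):
(0, 0)
(-20, 0)
(-39, 0)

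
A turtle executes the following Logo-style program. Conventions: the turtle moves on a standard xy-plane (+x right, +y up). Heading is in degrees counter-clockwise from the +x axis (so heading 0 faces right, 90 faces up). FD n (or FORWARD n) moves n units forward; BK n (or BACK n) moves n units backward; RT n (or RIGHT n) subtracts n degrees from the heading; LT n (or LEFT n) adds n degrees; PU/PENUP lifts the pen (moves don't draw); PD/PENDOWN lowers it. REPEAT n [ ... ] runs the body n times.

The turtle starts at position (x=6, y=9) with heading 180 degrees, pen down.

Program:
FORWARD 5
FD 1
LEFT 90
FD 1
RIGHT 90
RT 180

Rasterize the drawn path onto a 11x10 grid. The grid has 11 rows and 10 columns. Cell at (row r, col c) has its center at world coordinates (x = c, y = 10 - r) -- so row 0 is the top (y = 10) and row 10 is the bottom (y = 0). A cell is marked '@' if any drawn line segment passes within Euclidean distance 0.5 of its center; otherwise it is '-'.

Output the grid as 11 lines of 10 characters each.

Answer: ----------
@@@@@@@---
@---------
----------
----------
----------
----------
----------
----------
----------
----------

Derivation:
Segment 0: (6,9) -> (1,9)
Segment 1: (1,9) -> (0,9)
Segment 2: (0,9) -> (-0,8)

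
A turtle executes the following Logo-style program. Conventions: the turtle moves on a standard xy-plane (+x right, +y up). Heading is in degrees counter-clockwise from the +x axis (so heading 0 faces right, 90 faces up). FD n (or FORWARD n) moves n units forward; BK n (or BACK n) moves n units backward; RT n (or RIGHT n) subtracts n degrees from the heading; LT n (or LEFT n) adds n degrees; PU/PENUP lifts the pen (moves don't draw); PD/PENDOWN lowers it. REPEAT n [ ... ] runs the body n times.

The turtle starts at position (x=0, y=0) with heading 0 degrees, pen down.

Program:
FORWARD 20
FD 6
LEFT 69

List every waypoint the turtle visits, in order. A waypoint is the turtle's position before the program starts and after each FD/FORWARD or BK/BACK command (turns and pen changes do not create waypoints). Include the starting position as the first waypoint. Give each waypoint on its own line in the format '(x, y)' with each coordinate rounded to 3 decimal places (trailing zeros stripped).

Answer: (0, 0)
(20, 0)
(26, 0)

Derivation:
Executing turtle program step by step:
Start: pos=(0,0), heading=0, pen down
FD 20: (0,0) -> (20,0) [heading=0, draw]
FD 6: (20,0) -> (26,0) [heading=0, draw]
LT 69: heading 0 -> 69
Final: pos=(26,0), heading=69, 2 segment(s) drawn
Waypoints (3 total):
(0, 0)
(20, 0)
(26, 0)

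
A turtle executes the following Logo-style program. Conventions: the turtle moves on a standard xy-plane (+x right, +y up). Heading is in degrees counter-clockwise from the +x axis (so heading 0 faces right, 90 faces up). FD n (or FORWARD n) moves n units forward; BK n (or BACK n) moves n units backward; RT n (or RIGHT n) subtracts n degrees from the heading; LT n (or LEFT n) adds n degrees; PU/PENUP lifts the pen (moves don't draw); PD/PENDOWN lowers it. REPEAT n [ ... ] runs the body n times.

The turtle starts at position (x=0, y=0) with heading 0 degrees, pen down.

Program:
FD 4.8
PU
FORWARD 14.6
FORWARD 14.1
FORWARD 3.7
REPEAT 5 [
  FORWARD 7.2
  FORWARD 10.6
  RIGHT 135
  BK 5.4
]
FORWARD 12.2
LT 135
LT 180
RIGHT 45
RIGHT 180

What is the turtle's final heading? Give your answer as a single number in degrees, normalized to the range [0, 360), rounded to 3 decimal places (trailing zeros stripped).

Executing turtle program step by step:
Start: pos=(0,0), heading=0, pen down
FD 4.8: (0,0) -> (4.8,0) [heading=0, draw]
PU: pen up
FD 14.6: (4.8,0) -> (19.4,0) [heading=0, move]
FD 14.1: (19.4,0) -> (33.5,0) [heading=0, move]
FD 3.7: (33.5,0) -> (37.2,0) [heading=0, move]
REPEAT 5 [
  -- iteration 1/5 --
  FD 7.2: (37.2,0) -> (44.4,0) [heading=0, move]
  FD 10.6: (44.4,0) -> (55,0) [heading=0, move]
  RT 135: heading 0 -> 225
  BK 5.4: (55,0) -> (58.818,3.818) [heading=225, move]
  -- iteration 2/5 --
  FD 7.2: (58.818,3.818) -> (53.727,-1.273) [heading=225, move]
  FD 10.6: (53.727,-1.273) -> (46.232,-8.768) [heading=225, move]
  RT 135: heading 225 -> 90
  BK 5.4: (46.232,-8.768) -> (46.232,-14.168) [heading=90, move]
  -- iteration 3/5 --
  FD 7.2: (46.232,-14.168) -> (46.232,-6.968) [heading=90, move]
  FD 10.6: (46.232,-6.968) -> (46.232,3.632) [heading=90, move]
  RT 135: heading 90 -> 315
  BK 5.4: (46.232,3.632) -> (42.413,7.45) [heading=315, move]
  -- iteration 4/5 --
  FD 7.2: (42.413,7.45) -> (47.505,2.359) [heading=315, move]
  FD 10.6: (47.505,2.359) -> (55,-5.136) [heading=315, move]
  RT 135: heading 315 -> 180
  BK 5.4: (55,-5.136) -> (60.4,-5.136) [heading=180, move]
  -- iteration 5/5 --
  FD 7.2: (60.4,-5.136) -> (53.2,-5.136) [heading=180, move]
  FD 10.6: (53.2,-5.136) -> (42.6,-5.136) [heading=180, move]
  RT 135: heading 180 -> 45
  BK 5.4: (42.6,-5.136) -> (38.782,-8.955) [heading=45, move]
]
FD 12.2: (38.782,-8.955) -> (47.408,-0.328) [heading=45, move]
LT 135: heading 45 -> 180
LT 180: heading 180 -> 0
RT 45: heading 0 -> 315
RT 180: heading 315 -> 135
Final: pos=(47.408,-0.328), heading=135, 1 segment(s) drawn

Answer: 135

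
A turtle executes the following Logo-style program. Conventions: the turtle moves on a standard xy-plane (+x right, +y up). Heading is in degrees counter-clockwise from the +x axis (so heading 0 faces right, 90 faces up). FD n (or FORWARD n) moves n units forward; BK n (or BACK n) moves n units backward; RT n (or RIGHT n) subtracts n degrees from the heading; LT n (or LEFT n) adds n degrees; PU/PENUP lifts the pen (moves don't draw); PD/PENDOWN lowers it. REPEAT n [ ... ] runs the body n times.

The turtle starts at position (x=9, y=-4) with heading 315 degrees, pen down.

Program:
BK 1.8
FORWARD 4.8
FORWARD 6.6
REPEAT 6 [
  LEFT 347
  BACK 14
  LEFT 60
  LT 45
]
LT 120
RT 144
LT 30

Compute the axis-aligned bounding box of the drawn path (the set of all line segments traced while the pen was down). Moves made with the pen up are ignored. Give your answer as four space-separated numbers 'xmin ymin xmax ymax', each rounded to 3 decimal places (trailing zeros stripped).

Answer: -3.379 -18.07 16.024 1.273

Derivation:
Executing turtle program step by step:
Start: pos=(9,-4), heading=315, pen down
BK 1.8: (9,-4) -> (7.727,-2.727) [heading=315, draw]
FD 4.8: (7.727,-2.727) -> (11.121,-6.121) [heading=315, draw]
FD 6.6: (11.121,-6.121) -> (15.788,-10.788) [heading=315, draw]
REPEAT 6 [
  -- iteration 1/6 --
  LT 347: heading 315 -> 302
  BK 14: (15.788,-10.788) -> (8.369,1.084) [heading=302, draw]
  LT 60: heading 302 -> 2
  LT 45: heading 2 -> 47
  -- iteration 2/6 --
  LT 347: heading 47 -> 34
  BK 14: (8.369,1.084) -> (-3.237,-6.744) [heading=34, draw]
  LT 60: heading 34 -> 94
  LT 45: heading 94 -> 139
  -- iteration 3/6 --
  LT 347: heading 139 -> 126
  BK 14: (-3.237,-6.744) -> (4.992,-18.07) [heading=126, draw]
  LT 60: heading 126 -> 186
  LT 45: heading 186 -> 231
  -- iteration 4/6 --
  LT 347: heading 231 -> 218
  BK 14: (4.992,-18.07) -> (16.024,-9.451) [heading=218, draw]
  LT 60: heading 218 -> 278
  LT 45: heading 278 -> 323
  -- iteration 5/6 --
  LT 347: heading 323 -> 310
  BK 14: (16.024,-9.451) -> (7.025,1.273) [heading=310, draw]
  LT 60: heading 310 -> 10
  LT 45: heading 10 -> 55
  -- iteration 6/6 --
  LT 347: heading 55 -> 42
  BK 14: (7.025,1.273) -> (-3.379,-8.094) [heading=42, draw]
  LT 60: heading 42 -> 102
  LT 45: heading 102 -> 147
]
LT 120: heading 147 -> 267
RT 144: heading 267 -> 123
LT 30: heading 123 -> 153
Final: pos=(-3.379,-8.094), heading=153, 9 segment(s) drawn

Segment endpoints: x in {-3.379, -3.237, 4.992, 7.025, 7.727, 8.369, 9, 11.121, 15.788, 16.024}, y in {-18.07, -10.788, -9.451, -8.094, -6.744, -6.121, -4, -2.727, 1.084, 1.273}
xmin=-3.379, ymin=-18.07, xmax=16.024, ymax=1.273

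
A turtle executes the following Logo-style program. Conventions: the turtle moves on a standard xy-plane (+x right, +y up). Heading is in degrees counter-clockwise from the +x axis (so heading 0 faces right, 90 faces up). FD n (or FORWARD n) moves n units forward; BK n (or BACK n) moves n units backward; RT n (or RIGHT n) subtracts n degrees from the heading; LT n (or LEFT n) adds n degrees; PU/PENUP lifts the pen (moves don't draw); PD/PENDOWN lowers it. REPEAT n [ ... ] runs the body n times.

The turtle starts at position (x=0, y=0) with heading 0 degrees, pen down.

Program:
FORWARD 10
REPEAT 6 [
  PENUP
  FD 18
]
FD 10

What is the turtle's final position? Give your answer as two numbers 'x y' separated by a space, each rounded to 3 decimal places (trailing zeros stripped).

Answer: 128 0

Derivation:
Executing turtle program step by step:
Start: pos=(0,0), heading=0, pen down
FD 10: (0,0) -> (10,0) [heading=0, draw]
REPEAT 6 [
  -- iteration 1/6 --
  PU: pen up
  FD 18: (10,0) -> (28,0) [heading=0, move]
  -- iteration 2/6 --
  PU: pen up
  FD 18: (28,0) -> (46,0) [heading=0, move]
  -- iteration 3/6 --
  PU: pen up
  FD 18: (46,0) -> (64,0) [heading=0, move]
  -- iteration 4/6 --
  PU: pen up
  FD 18: (64,0) -> (82,0) [heading=0, move]
  -- iteration 5/6 --
  PU: pen up
  FD 18: (82,0) -> (100,0) [heading=0, move]
  -- iteration 6/6 --
  PU: pen up
  FD 18: (100,0) -> (118,0) [heading=0, move]
]
FD 10: (118,0) -> (128,0) [heading=0, move]
Final: pos=(128,0), heading=0, 1 segment(s) drawn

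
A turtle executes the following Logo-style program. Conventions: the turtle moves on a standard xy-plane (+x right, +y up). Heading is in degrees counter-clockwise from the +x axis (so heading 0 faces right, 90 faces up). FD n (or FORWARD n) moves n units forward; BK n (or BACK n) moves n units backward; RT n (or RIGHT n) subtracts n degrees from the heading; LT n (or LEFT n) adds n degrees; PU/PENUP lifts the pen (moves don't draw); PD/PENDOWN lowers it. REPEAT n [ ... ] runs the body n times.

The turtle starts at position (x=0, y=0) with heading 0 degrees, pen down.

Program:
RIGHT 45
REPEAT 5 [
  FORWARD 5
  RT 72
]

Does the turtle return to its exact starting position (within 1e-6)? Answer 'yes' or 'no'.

Executing turtle program step by step:
Start: pos=(0,0), heading=0, pen down
RT 45: heading 0 -> 315
REPEAT 5 [
  -- iteration 1/5 --
  FD 5: (0,0) -> (3.536,-3.536) [heading=315, draw]
  RT 72: heading 315 -> 243
  -- iteration 2/5 --
  FD 5: (3.536,-3.536) -> (1.266,-7.991) [heading=243, draw]
  RT 72: heading 243 -> 171
  -- iteration 3/5 --
  FD 5: (1.266,-7.991) -> (-3.673,-7.208) [heading=171, draw]
  RT 72: heading 171 -> 99
  -- iteration 4/5 --
  FD 5: (-3.673,-7.208) -> (-4.455,-2.27) [heading=99, draw]
  RT 72: heading 99 -> 27
  -- iteration 5/5 --
  FD 5: (-4.455,-2.27) -> (0,0) [heading=27, draw]
  RT 72: heading 27 -> 315
]
Final: pos=(0,0), heading=315, 5 segment(s) drawn

Start position: (0, 0)
Final position: (0, 0)
Distance = 0; < 1e-6 -> CLOSED

Answer: yes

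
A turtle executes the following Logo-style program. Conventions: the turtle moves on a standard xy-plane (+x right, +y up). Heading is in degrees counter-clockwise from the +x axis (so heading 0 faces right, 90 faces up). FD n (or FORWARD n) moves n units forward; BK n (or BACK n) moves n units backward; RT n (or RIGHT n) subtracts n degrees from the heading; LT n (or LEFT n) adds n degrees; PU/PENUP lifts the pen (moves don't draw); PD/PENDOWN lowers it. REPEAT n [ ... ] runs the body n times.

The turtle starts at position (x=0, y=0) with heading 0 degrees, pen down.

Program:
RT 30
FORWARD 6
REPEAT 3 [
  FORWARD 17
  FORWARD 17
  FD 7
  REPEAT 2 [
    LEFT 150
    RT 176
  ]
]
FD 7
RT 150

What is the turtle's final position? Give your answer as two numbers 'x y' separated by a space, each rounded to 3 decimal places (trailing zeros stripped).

Executing turtle program step by step:
Start: pos=(0,0), heading=0, pen down
RT 30: heading 0 -> 330
FD 6: (0,0) -> (5.196,-3) [heading=330, draw]
REPEAT 3 [
  -- iteration 1/3 --
  FD 17: (5.196,-3) -> (19.919,-11.5) [heading=330, draw]
  FD 17: (19.919,-11.5) -> (34.641,-20) [heading=330, draw]
  FD 7: (34.641,-20) -> (40.703,-23.5) [heading=330, draw]
  REPEAT 2 [
    -- iteration 1/2 --
    LT 150: heading 330 -> 120
    RT 176: heading 120 -> 304
    -- iteration 2/2 --
    LT 150: heading 304 -> 94
    RT 176: heading 94 -> 278
  ]
  -- iteration 2/3 --
  FD 17: (40.703,-23.5) -> (43.069,-40.335) [heading=278, draw]
  FD 17: (43.069,-40.335) -> (45.435,-57.169) [heading=278, draw]
  FD 7: (45.435,-57.169) -> (46.409,-64.101) [heading=278, draw]
  REPEAT 2 [
    -- iteration 1/2 --
    LT 150: heading 278 -> 68
    RT 176: heading 68 -> 252
    -- iteration 2/2 --
    LT 150: heading 252 -> 42
    RT 176: heading 42 -> 226
  ]
  -- iteration 3/3 --
  FD 17: (46.409,-64.101) -> (34.6,-76.33) [heading=226, draw]
  FD 17: (34.6,-76.33) -> (22.791,-88.559) [heading=226, draw]
  FD 7: (22.791,-88.559) -> (17.928,-93.594) [heading=226, draw]
  REPEAT 2 [
    -- iteration 1/2 --
    LT 150: heading 226 -> 16
    RT 176: heading 16 -> 200
    -- iteration 2/2 --
    LT 150: heading 200 -> 350
    RT 176: heading 350 -> 174
  ]
]
FD 7: (17.928,-93.594) -> (10.967,-92.862) [heading=174, draw]
RT 150: heading 174 -> 24
Final: pos=(10.967,-92.862), heading=24, 11 segment(s) drawn

Answer: 10.967 -92.862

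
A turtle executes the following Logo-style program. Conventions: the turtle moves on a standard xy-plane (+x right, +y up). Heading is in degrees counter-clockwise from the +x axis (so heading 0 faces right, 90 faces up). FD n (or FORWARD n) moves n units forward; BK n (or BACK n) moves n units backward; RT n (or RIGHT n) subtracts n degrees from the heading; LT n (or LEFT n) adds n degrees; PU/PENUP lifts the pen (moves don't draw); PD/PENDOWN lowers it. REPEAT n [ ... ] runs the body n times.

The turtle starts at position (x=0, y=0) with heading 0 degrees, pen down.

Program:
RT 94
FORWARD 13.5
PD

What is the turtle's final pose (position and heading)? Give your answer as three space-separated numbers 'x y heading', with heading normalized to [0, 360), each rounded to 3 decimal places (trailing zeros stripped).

Answer: -0.942 -13.467 266

Derivation:
Executing turtle program step by step:
Start: pos=(0,0), heading=0, pen down
RT 94: heading 0 -> 266
FD 13.5: (0,0) -> (-0.942,-13.467) [heading=266, draw]
PD: pen down
Final: pos=(-0.942,-13.467), heading=266, 1 segment(s) drawn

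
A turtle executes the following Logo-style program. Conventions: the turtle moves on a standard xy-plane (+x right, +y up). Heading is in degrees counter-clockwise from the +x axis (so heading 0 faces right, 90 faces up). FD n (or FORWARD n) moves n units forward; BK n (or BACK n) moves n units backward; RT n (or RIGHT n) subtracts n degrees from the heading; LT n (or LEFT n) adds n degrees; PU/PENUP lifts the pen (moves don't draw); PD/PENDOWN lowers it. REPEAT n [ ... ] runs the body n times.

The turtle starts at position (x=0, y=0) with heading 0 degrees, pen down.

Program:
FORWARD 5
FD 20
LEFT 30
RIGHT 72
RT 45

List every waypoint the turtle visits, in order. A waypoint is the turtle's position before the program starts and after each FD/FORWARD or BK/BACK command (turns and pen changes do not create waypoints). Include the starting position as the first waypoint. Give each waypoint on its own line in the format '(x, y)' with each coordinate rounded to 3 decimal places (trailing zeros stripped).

Answer: (0, 0)
(5, 0)
(25, 0)

Derivation:
Executing turtle program step by step:
Start: pos=(0,0), heading=0, pen down
FD 5: (0,0) -> (5,0) [heading=0, draw]
FD 20: (5,0) -> (25,0) [heading=0, draw]
LT 30: heading 0 -> 30
RT 72: heading 30 -> 318
RT 45: heading 318 -> 273
Final: pos=(25,0), heading=273, 2 segment(s) drawn
Waypoints (3 total):
(0, 0)
(5, 0)
(25, 0)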